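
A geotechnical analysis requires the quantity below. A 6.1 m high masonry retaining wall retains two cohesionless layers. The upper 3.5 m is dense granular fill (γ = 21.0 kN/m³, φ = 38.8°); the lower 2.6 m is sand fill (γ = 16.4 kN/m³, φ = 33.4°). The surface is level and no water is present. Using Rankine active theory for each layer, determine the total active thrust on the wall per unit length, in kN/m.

K_a1 = tan²(45°−38.8°/2) = 0.2296; K_a2 = tan²(45°−33.4°/2) = 0.2899.
Layer 1: σ at base = K_a1 γ₁ h₁ = 16.87 kPa; P₁ = ½×16.87×3.5 = 29.53.
Layer 2: σ_v at top = γ₁h₁ = 73.50; σ_h top = K_a2×73.50 = 21.31; σ_h base = K_a2×(73.50+16.4×2.6) = 33.67.
P₂ = ½(21.31+33.67)×2.6 = 71.48. Total P_a = 29.53+71.48 = 101.0 kN/m.

101 kN/m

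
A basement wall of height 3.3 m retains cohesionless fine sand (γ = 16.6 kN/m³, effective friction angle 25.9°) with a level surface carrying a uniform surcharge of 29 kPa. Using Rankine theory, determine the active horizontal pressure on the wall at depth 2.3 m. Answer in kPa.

26.3 kPa

K_a = (1 − sin φ)/(1 + sin φ) = 0.3920.
σ_v = γz + q = 16.6 × 2.3 + 29 = 67.18 kPa.
σ_h = K_a σ_v = 0.3920 × 67.18 = 26.33 kPa.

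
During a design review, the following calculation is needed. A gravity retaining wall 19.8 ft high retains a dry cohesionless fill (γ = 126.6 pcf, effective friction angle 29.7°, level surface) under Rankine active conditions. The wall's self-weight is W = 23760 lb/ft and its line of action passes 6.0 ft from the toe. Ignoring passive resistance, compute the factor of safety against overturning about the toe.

K_a = tan²(45° − 29.7°/2) = 0.3374.
P_a = ½K_aγH² = 0.5×0.3374×126.6×19.8² = 8373 lb/ft, acting at H/3 = 6.600 ft above the base.
Overturning moment M_o = P_a × H/3 = 8373 × 6.600 = 55260.
Resisting moment M_r = W × 6.0 = 23760 × 6.0 = 142600.
FS_overturning = M_r/M_o = 142600/55260 = 2.580.

2.58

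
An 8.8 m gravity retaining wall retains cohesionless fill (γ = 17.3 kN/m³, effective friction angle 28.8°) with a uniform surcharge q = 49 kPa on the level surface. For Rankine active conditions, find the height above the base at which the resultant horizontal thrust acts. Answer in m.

3.51 m

K_a = 0.3498.
Triangular part P₁ = ½K_aγH² = 234.3 at H/3 = 2.933 m; rectangular part P₂ = K_a q H = 150.8 at H/2 = 4.400 m.
ȳ = (P₁·2.933 + P₂·4.400)/(P₁+P₂) = 3.508 m.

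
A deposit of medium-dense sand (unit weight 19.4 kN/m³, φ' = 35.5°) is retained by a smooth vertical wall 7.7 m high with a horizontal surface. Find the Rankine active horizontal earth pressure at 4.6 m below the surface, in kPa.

K_a = (1 − sin φ)/(1 + sin φ) = 0.2653.
σ_h = K_a γ z = 0.2653 × 19.4 × 4.6 = 23.67 kPa.

23.7 kPa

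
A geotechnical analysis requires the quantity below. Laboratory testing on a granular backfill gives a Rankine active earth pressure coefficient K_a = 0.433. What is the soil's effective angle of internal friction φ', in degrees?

23.3°

K_a = tan²(45° − φ/2) ⇒ 45° − φ/2 = arctan(√0.433) = 33.35°.
φ = 2(45° − 33.35°) = 23.31°.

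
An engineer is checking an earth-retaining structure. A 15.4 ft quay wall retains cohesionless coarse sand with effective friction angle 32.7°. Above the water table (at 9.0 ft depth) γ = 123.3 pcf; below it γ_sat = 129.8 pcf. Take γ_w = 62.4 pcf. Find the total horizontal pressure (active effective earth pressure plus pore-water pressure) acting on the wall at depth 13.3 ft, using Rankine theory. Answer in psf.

686 psf

K_a = (1 − sin φ)/(1 + sin φ) = 0.2985.
γ' = 129.8 − 62.4 = 67.40 pcf.
Effective vertical stress at 13.3 ft: σ'_v = 123.3×9.0 + 67.40×4.30 = 1400 psf.
σ'_h = K_a σ'_v = 0.2985 × 1400 = 417.8 psf; u = γ_w × 4.30 = 268.3 psf.
Total σ_h = 417.8 + 268.3 = 686.1 psf.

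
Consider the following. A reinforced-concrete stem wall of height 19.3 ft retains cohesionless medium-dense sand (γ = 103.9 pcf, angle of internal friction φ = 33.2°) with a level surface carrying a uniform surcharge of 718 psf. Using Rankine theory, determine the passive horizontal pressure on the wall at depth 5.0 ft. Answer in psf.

4230 psf

K_p = (1 + sin φ)/(1 − sin φ) = 3.421.
σ_v = γz + q = 103.9 × 5.0 + 718 = 1238 psf.
σ_h = K_p σ_v = 3.421 × 1238 = 4233 psf.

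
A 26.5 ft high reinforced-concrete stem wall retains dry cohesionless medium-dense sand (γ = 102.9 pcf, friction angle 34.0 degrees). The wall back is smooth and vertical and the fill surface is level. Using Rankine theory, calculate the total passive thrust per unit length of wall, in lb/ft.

128000 lb/ft

K_p = tan²(45° + φ/2) = 3.537.
P_p = ½ K_p γ H² = 0.5 × 3.537 × 102.9 × 26.5² = 127800 lb/ft.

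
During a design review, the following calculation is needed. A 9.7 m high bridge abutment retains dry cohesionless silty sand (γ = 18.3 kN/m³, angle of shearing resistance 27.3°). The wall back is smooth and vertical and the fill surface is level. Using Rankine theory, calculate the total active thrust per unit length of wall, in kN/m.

K_a = tan²(45° − φ/2) = 0.3711.
P_a = ½ K_a γ H² = 0.5 × 0.3711 × 18.3 × 9.7² = 319.5 kN/m.

320 kN/m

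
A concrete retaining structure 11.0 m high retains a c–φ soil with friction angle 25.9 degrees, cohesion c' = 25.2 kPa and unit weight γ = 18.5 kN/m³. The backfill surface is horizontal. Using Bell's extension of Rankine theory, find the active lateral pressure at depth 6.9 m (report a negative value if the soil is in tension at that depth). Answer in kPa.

18.5 kPa

K_a = (1 − sin φ)/(1 + sin φ) = 0.3920.
σ_a = K_a γ z − 2c√K_a = 0.3920×18.5×6.9 − 2×25.2×0.6261 = 18.48 kPa.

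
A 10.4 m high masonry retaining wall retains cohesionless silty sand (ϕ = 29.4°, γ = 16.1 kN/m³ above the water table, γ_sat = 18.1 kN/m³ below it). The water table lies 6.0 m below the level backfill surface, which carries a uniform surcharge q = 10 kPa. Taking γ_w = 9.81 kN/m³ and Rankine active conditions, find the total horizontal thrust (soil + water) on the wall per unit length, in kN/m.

K_a = tan²(45° − φ/2) = 0.3415.
γ' = 18.1 − 9.81 = 8.290 kN/m³. h₂ = H − d_w = 4.4 m.
σ'_h: at surface K_a·q = 3.415; at WT K_a(q+γd_w) = 36.40; at base K_a(q+γd_w+γ'h₂) = 48.86 kPa.
P₁ = ½(3.415+36.40)×6.0 = 119.4; P₂ = ½(36.40+48.86)×4.4 = 187.6; P_w = ½γ_w h₂² = 94.96.
Total = 119.4+187.6+94.96 = 402.0 kN/m.

402 kN/m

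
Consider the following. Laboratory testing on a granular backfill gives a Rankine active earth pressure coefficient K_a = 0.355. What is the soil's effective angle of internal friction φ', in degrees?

28.4°

K_a = tan²(45° − φ/2) ⇒ 45° − φ/2 = arctan(√0.355) = 30.79°.
φ = 2(45° − 30.79°) = 28.43°.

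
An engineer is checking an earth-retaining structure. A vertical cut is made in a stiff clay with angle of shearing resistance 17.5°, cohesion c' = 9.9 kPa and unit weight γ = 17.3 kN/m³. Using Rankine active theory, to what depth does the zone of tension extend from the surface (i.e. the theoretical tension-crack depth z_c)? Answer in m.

K_a = tan²(45° − 17.5°/2) = 0.5376; √K_a = 0.7332.
The active pressure is zero where K_a γ z = 2c√K_a, so z_c = 2c/(γ√K_a) = 2×9.9/(17.3×0.7332) = 1.561 m.

1.56 m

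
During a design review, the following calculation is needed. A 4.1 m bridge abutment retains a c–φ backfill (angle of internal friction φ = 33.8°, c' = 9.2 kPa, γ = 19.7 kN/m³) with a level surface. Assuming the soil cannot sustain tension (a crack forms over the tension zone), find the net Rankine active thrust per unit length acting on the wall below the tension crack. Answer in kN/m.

15.5 kN/m

K_a = 0.2851; √K_a = 0.5340.
Tension-crack depth z_c = 2c/(γ√K_a) = 2×9.2/(19.7×0.5340) = 1.749 m.
σ_a at base = K_a γ H − 2c√K_a = 0.2851×19.7×4.1 − 2×9.2×0.5340 = 13.20 kPa.
P_a = ½ × 13.20 × (H − z_c) = 0.5×13.20×2.351 = 15.52 kN/m.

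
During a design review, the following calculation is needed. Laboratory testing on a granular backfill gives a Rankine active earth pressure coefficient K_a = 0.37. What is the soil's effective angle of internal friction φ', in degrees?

K_a = tan²(45° − φ/2) ⇒ 45° − φ/2 = arctan(√0.37) = 31.31°.
φ = 2(45° − 31.31°) = 27.38°.

27.4°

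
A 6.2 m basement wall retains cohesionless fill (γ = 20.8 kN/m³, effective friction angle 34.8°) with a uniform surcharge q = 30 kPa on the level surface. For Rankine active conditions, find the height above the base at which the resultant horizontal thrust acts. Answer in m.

K_a = 0.2733.
Triangular part P₁ = ½K_aγH² = 109.3 at H/3 = 2.067 m; rectangular part P₂ = K_a q H = 50.84 at H/2 = 3.100 m.
ȳ = (P₁·2.067 + P₂·3.100)/(P₁+P₂) = 2.395 m.

2.39 m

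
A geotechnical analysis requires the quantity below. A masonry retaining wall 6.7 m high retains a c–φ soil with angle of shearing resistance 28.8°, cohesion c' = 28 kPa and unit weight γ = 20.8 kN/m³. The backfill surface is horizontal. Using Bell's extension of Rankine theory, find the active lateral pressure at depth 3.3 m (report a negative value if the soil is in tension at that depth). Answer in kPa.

-9.11 kPa

K_a = (1 − sin φ)/(1 + sin φ) = 0.3498.
σ_a = K_a γ z − 2c√K_a = 0.3498×20.8×3.3 − 2×28×0.5914 = -9.111 kPa.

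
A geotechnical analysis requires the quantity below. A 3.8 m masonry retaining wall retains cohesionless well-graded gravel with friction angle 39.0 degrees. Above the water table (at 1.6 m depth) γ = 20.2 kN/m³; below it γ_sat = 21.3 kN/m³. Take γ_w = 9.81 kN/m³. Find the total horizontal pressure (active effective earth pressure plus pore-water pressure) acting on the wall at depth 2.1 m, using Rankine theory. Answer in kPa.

13.6 kPa

K_a = (1 − sin φ)/(1 + sin φ) = 0.2275.
γ' = 21.3 − 9.81 = 11.49 kN/m³.
Effective vertical stress at 2.1 m: σ'_v = 20.2×1.6 + 11.49×0.500 = 38.06 kPa.
σ'_h = K_a σ'_v = 0.2275 × 38.06 = 8.660 kPa; u = γ_w × 0.500 = 4.905 kPa.
Total σ_h = 8.660 + 4.905 = 13.57 kPa.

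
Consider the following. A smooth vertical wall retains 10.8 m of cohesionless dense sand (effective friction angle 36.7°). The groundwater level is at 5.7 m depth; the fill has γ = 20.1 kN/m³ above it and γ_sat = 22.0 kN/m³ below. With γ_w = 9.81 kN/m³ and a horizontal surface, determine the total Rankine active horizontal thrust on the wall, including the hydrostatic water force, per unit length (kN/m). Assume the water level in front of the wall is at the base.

K_a = tan²(45° − φ/2) = 0.2519.
γ' = 22.0 − 9.81 = 12.19 kN/m³. Depth below WT = 5.1 m.
σ'_h at WT = K_a γ d_w = 28.86 kPa; at base = 28.86 + K_a γ' × 5.1 = 44.51 kPa.
P₁ (0–5.7 m) = ½×28.86×5.7 = 82.24. P₂ (5.7–10.8 m) = ½(28.86+44.51)×5.1 = 187.1.
P_w = ½ γ_w h₂² = 0.5×9.81×5.1² = 127.6. Total = 82.24+187.1+127.6 = 396.9 kN/m.

397 kN/m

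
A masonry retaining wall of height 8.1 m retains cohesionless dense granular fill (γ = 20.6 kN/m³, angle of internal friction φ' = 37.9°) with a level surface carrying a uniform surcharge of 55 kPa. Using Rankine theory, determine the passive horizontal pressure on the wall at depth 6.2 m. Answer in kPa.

K_p = (1 + sin φ)/(1 − sin φ) = 4.185.
σ_v = γz + q = 20.6 × 6.2 + 55 = 182.7 kPa.
σ_h = K_p σ_v = 4.185 × 182.7 = 764.7 kPa.

765 kPa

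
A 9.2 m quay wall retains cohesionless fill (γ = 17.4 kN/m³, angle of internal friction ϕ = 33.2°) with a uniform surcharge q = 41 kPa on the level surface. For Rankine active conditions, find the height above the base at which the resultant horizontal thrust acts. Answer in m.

3.59 m

K_a = 0.2924.
Triangular part P₁ = ½K_aγH² = 215.3 at H/3 = 3.067 m; rectangular part P₂ = K_a q H = 110.3 at H/2 = 4.600 m.
ȳ = (P₁·3.067 + P₂·4.600)/(P₁+P₂) = 3.586 m.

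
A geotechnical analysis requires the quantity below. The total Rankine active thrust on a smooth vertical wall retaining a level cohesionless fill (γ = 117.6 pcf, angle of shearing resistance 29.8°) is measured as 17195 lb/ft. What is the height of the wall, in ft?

29.5 ft

K_a = 0.3360. P_a = ½ K_a γ H² ⇒ H = √(2P_a/(K_a γ)).
H = √(2×17195/(0.3360×117.6)) = 29.50 ft.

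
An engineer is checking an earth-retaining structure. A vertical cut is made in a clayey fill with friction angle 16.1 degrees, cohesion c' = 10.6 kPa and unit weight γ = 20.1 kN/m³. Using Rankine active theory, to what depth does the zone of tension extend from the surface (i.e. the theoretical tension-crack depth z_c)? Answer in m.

1.40 m

K_a = tan²(45° − 16.1°/2) = 0.5658; √K_a = 0.7522.
The active pressure is zero where K_a γ z = 2c√K_a, so z_c = 2c/(γ√K_a) = 2×10.6/(20.1×0.7522) = 1.402 m.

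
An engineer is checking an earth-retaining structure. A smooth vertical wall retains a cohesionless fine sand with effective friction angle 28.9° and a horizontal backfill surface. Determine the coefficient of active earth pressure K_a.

0.348

K_a = (1 − sin φ)/(1 + sin φ) = (1 − sin 28.9°)/(1 + sin 28.9°) = 0.3484.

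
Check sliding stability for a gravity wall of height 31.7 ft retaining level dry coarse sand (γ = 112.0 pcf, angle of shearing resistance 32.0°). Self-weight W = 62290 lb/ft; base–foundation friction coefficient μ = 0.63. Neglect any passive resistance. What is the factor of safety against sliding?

K_a = tan²(45° − 32.0°/2) = 0.3073.
P_a = ½K_aγH² = 0.5×0.3073×112.0×31.7² = 17290 lb/ft, acting at H/3 = 10.57 ft above the base.
FS_sliding = μW / P_a = 0.63×62290 / 17290 = 2.270.

2.27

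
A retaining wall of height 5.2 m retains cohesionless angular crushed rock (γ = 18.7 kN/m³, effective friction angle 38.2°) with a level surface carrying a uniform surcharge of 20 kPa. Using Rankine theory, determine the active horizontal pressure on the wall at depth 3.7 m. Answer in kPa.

K_a = (1 − sin φ)/(1 + sin φ) = 0.2358.
σ_v = γz + q = 18.7 × 3.7 + 20 = 89.19 kPa.
σ_h = K_a σ_v = 0.2358 × 89.19 = 21.03 kPa.

21.0 kPa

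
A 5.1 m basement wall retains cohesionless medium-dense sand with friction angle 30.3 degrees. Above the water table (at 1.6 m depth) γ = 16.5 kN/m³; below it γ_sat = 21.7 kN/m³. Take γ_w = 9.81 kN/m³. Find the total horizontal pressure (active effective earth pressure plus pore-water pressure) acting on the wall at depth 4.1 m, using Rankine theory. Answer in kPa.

43.0 kPa

K_a = (1 − sin φ)/(1 + sin φ) = 0.3293.
γ' = 21.7 − 9.81 = 11.89 kN/m³.
Effective vertical stress at 4.1 m: σ'_v = 16.5×1.6 + 11.89×2.50 = 56.12 kPa.
σ'_h = K_a σ'_v = 0.3293 × 56.12 = 18.48 kPa; u = γ_w × 2.50 = 24.52 kPa.
Total σ_h = 18.48 + 24.52 = 43.01 kPa.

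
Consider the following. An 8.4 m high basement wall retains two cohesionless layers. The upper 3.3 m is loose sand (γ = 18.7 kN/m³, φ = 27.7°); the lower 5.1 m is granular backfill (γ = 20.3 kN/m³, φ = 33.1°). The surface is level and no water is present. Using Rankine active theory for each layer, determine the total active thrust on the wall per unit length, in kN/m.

207 kN/m

K_a1 = tan²(45°−27.7°/2) = 0.3653; K_a2 = tan²(45°−33.1°/2) = 0.2936.
Layer 1: σ at base = K_a1 γ₁ h₁ = 22.54 kPa; P₁ = ½×22.54×3.3 = 37.20.
Layer 2: σ_v at top = γ₁h₁ = 61.71; σ_h top = K_a2×61.71 = 18.12; σ_h base = K_a2×(61.71+20.3×5.1) = 48.51.
P₂ = ½(18.12+48.51)×5.1 = 169.9. Total P_a = 37.20+169.9 = 207.1 kN/m.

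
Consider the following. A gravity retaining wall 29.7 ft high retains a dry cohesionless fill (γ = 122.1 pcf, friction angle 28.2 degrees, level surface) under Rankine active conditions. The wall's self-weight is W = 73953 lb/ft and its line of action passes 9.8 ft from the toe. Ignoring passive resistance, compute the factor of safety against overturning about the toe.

K_a = tan²(45° − 28.2°/2) = 0.3582.
P_a = ½K_aγH² = 0.5×0.3582×122.1×29.7² = 19290 lb/ft, acting at H/3 = 9.900 ft above the base.
Overturning moment M_o = P_a × H/3 = 19290 × 9.900 = 191000.
Resisting moment M_r = W × 9.8 = 73953 × 9.8 = 724700.
FS_overturning = M_r/M_o = 724700/191000 = 3.795.

3.80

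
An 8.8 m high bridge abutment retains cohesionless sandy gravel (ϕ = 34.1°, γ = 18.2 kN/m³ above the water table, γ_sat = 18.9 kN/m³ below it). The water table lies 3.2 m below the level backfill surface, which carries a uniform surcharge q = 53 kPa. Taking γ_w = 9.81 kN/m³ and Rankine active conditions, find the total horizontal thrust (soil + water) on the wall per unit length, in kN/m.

443 kN/m

K_a = tan²(45° − φ/2) = 0.2815.
γ' = 18.9 − 9.81 = 9.090 kN/m³. h₂ = H − d_w = 5.6 m.
σ'_h: at surface K_a·q = 14.92; at WT K_a(q+γd_w) = 31.32; at base K_a(q+γd_w+γ'h₂) = 45.65 kPa.
P₁ = ½(14.92+31.32)×3.2 = 73.98; P₂ = ½(31.32+45.65)×5.6 = 215.5; P_w = ½γ_w h₂² = 153.8.
Total = 73.98+215.5+153.8 = 443.3 kN/m.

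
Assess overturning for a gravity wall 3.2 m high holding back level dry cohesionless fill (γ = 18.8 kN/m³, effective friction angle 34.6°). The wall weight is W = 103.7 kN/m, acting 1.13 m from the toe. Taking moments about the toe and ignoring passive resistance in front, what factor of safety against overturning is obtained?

K_a = tan²(45° − 34.6°/2) = 0.2756.
P_a = ½K_aγH² = 0.5×0.2756×18.8×3.2² = 26.53 kN/m, acting at H/3 = 1.067 m above the base.
Overturning moment M_o = P_a × H/3 = 26.53 × 1.067 = 28.30.
Resisting moment M_r = W × 1.13 = 103.7 × 1.13 = 117.2.
FS_overturning = M_r/M_o = 117.2/28.30 = 4.141.

4.14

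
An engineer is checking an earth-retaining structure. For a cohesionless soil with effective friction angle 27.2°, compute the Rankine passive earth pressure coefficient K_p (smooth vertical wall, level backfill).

K_p = (1 + sin φ)/(1 − sin φ) = tan²(45° + 27.2°/2) = 2.684.

2.68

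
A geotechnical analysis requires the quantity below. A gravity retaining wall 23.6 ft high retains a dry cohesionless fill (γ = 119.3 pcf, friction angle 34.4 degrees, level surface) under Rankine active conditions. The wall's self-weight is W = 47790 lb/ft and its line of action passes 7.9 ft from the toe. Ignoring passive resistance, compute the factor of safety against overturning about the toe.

5.20

K_a = tan²(45° − 34.4°/2) = 0.2780.
P_a = ½K_aγH² = 0.5×0.2780×119.3×23.6² = 9235 lb/ft, acting at H/3 = 7.867 ft above the base.
Overturning moment M_o = P_a × H/3 = 9235 × 7.867 = 72650.
Resisting moment M_r = W × 7.9 = 47790 × 7.9 = 377500.
FS_overturning = M_r/M_o = 377500/72650 = 5.197.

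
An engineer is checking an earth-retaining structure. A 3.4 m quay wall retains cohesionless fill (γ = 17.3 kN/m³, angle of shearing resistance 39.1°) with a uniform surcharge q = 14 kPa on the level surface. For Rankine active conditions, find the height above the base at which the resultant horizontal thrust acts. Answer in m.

K_a = 0.2265.
Triangular part P₁ = ½K_aγH² = 22.65 at H/3 = 1.133 m; rectangular part P₂ = K_a q H = 10.78 at H/2 = 1.700 m.
ȳ = (P₁·1.133 + P₂·1.700)/(P₁+P₂) = 1.316 m.

1.32 m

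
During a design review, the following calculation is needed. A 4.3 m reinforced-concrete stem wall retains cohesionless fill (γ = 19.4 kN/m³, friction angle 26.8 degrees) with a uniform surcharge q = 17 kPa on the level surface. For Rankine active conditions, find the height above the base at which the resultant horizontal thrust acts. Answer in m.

1.64 m

K_a = 0.3785.
Triangular part P₁ = ½K_aγH² = 67.88 at H/3 = 1.433 m; rectangular part P₂ = K_a q H = 27.67 at H/2 = 2.150 m.
ȳ = (P₁·1.433 + P₂·2.150)/(P₁+P₂) = 1.641 m.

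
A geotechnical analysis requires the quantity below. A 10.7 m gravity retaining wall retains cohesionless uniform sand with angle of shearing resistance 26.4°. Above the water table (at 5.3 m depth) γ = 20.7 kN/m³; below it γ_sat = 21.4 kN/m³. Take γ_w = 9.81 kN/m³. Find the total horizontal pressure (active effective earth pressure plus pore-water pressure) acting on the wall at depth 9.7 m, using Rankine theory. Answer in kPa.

105 kPa

K_a = (1 − sin φ)/(1 + sin φ) = 0.3844.
γ' = 21.4 − 9.81 = 11.59 kN/m³.
Effective vertical stress at 9.7 m: σ'_v = 20.7×5.3 + 11.59×4.40 = 160.7 kPa.
σ'_h = K_a σ'_v = 0.3844 × 160.7 = 61.78 kPa; u = γ_w × 4.40 = 43.16 kPa.
Total σ_h = 61.78 + 43.16 = 104.9 kPa.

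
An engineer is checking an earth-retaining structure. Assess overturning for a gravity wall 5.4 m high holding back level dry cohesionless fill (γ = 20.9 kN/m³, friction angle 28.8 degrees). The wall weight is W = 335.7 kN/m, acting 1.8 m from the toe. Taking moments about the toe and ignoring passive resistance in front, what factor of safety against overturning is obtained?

K_a = tan²(45° − 28.8°/2) = 0.3498.
P_a = ½K_aγH² = 0.5×0.3498×20.9×5.4² = 106.6 kN/m, acting at H/3 = 1.800 m above the base.
Overturning moment M_o = P_a × H/3 = 106.6 × 1.800 = 191.8.
Resisting moment M_r = W × 1.8 = 335.7 × 1.8 = 604.3.
FS_overturning = M_r/M_o = 604.3/191.8 = 3.150.

3.15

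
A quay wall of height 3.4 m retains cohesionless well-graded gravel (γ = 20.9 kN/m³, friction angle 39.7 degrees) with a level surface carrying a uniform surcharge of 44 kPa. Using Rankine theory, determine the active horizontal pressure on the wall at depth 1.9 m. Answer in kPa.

K_a = (1 − sin φ)/(1 + sin φ) = 0.2204.
σ_v = γz + q = 20.9 × 1.9 + 44 = 83.71 kPa.
σ_h = K_a σ_v = 0.2204 × 83.71 = 18.45 kPa.

18.5 kPa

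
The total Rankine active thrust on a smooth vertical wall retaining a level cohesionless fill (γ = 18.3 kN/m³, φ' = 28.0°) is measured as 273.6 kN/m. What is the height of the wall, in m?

K_a = 0.3610. P_a = ½ K_a γ H² ⇒ H = √(2P_a/(K_a γ)).
H = √(2×273.6/(0.3610×18.3)) = 9.101 m.

9.10 m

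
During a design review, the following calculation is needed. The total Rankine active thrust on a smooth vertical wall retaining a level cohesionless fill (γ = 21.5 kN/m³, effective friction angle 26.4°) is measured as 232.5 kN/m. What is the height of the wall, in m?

K_a = 0.3844. P_a = ½ K_a γ H² ⇒ H = √(2P_a/(K_a γ)).
H = √(2×232.5/(0.3844×21.5)) = 7.501 m.

7.50 m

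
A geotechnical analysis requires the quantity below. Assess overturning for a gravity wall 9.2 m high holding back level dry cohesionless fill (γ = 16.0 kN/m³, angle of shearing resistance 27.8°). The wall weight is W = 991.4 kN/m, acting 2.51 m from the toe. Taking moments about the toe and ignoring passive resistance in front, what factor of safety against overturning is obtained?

K_a = tan²(45° − 27.8°/2) = 0.3639.
P_a = ½K_aγH² = 0.5×0.3639×16.0×9.2² = 246.4 kN/m, acting at H/3 = 3.067 m above the base.
Overturning moment M_o = P_a × H/3 = 246.4 × 3.067 = 755.6.
Resisting moment M_r = W × 2.51 = 991.4 × 2.51 = 2488.
FS_overturning = M_r/M_o = 2488/755.6 = 3.293.

3.29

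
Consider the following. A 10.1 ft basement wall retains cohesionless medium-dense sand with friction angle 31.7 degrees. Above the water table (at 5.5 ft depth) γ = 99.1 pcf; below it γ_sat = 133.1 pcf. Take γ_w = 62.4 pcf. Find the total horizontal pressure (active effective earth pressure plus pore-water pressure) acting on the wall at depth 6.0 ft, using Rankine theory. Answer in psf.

212 psf

K_a = (1 − sin φ)/(1 + sin φ) = 0.3111.
γ' = 133.1 − 62.4 = 70.70 pcf.
Effective vertical stress at 6.0 ft: σ'_v = 99.1×5.5 + 70.70×0.500 = 580.4 psf.
σ'_h = K_a σ'_v = 0.3111 × 580.4 = 180.5 psf; u = γ_w × 0.500 = 31.20 psf.
Total σ_h = 180.5 + 31.20 = 211.7 psf.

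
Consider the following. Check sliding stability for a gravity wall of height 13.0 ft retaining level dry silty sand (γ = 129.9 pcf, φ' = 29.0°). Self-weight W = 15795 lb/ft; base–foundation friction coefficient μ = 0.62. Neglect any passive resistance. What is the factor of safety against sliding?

K_a = tan²(45° − 29.0°/2) = 0.3470.
P_a = ½K_aγH² = 0.5×0.3470×129.9×13.0² = 3809 lb/ft, acting at H/3 = 4.333 ft above the base.
FS_sliding = μW / P_a = 0.62×15795 / 3809 = 2.571.

2.57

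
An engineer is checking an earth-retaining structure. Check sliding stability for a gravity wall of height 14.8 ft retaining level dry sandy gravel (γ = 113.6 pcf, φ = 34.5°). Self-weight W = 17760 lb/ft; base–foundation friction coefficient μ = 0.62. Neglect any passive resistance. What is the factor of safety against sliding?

3.20

K_a = tan²(45° − 34.5°/2) = 0.2768.
P_a = ½K_aγH² = 0.5×0.2768×113.6×14.8² = 3444 lb/ft, acting at H/3 = 4.933 ft above the base.
FS_sliding = μW / P_a = 0.62×17760 / 3444 = 3.197.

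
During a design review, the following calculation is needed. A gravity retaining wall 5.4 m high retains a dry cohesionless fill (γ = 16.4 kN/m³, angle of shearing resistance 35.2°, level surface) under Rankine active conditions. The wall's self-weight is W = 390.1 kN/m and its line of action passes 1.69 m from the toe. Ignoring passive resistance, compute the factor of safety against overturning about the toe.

K_a = tan²(45° − 35.2°/2) = 0.2687.
P_a = ½K_aγH² = 0.5×0.2687×16.4×5.4² = 64.25 kN/m, acting at H/3 = 1.800 m above the base.
Overturning moment M_o = P_a × H/3 = 64.25 × 1.800 = 115.6.
Resisting moment M_r = W × 1.69 = 390.1 × 1.69 = 659.3.
FS_overturning = M_r/M_o = 659.3/115.6 = 5.701.

5.70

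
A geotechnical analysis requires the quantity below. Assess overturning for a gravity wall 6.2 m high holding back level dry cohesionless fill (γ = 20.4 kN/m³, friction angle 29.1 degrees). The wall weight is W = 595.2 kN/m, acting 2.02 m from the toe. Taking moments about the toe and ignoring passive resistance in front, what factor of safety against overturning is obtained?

K_a = tan²(45° − 29.1°/2) = 0.3456.
P_a = ½K_aγH² = 0.5×0.3456×20.4×6.2² = 135.5 kN/m, acting at H/3 = 2.067 m above the base.
Overturning moment M_o = P_a × H/3 = 135.5 × 2.067 = 280.0.
Resisting moment M_r = W × 2.02 = 595.2 × 2.02 = 1202.
FS_overturning = M_r/M_o = 1202/280.0 = 4.293.

4.29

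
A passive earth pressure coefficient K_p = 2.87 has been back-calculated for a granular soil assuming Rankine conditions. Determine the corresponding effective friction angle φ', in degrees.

28.9°

K_p = (1+sin φ)/(1−sin φ) ⇒ sin φ = (K_p − 1)/(K_p + 1) = 0.4832.
φ = arcsin(0.4832) = 28.89°.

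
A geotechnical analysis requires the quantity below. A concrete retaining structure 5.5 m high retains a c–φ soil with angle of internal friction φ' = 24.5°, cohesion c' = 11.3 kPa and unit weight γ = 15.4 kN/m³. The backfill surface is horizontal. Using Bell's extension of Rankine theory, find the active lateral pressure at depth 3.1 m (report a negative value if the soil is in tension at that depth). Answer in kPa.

5.21 kPa

K_a = (1 − sin φ)/(1 + sin φ) = 0.4137.
σ_a = K_a γ z − 2c√K_a = 0.4137×15.4×3.1 − 2×11.3×0.6432 = 5.215 kPa.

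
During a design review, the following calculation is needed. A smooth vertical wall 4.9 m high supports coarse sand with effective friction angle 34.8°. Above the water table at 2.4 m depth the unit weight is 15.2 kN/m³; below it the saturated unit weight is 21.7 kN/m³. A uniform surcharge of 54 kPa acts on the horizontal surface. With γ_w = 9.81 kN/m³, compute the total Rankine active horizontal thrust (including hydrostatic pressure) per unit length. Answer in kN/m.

150 kN/m

K_a = tan²(45° − φ/2) = 0.2733.
γ' = 21.7 − 9.81 = 11.89 kN/m³. h₂ = H − d_w = 2.5 m.
σ'_h: at surface K_a·q = 14.76; at WT K_a(q+γd_w) = 24.73; at base K_a(q+γd_w+γ'h₂) = 32.85 kPa.
P₁ = ½(14.76+24.73)×2.4 = 47.38; P₂ = ½(24.73+32.85)×2.5 = 71.98; P_w = ½γ_w h₂² = 30.66.
Total = 47.38+71.98+30.66 = 150.0 kN/m.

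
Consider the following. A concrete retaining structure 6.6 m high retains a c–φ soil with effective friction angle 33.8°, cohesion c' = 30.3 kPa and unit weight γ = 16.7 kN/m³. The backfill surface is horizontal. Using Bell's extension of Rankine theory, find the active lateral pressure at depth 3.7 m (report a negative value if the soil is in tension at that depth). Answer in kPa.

K_a = (1 − sin φ)/(1 + sin φ) = 0.2851.
σ_a = K_a γ z − 2c√K_a = 0.2851×16.7×3.7 − 2×30.3×0.5340 = -14.74 kPa.

-14.7 kPa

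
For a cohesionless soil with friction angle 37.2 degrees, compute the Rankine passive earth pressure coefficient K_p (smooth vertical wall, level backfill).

4.06

K_p = (1 + sin φ)/(1 − sin φ) = tan²(45° + 37.2°/2) = 4.058.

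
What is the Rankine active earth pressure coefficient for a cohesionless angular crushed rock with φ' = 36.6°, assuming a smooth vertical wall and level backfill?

0.253

K_a = tan²(45° − φ/2) = tan²(26.70°) = 0.2530.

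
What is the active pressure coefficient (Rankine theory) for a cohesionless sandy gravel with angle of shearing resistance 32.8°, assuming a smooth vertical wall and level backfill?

0.297

K_a = (1 − sin φ)/(1 + sin φ) = (1 − sin 32.8°)/(1 + sin 32.8°) = 0.2973.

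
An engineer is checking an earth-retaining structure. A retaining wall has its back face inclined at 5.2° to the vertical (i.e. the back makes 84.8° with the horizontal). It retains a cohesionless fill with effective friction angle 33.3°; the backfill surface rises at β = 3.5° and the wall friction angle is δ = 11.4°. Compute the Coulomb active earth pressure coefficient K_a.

K_a = sin²(α+φ) / [sin²α · sin(α−δ) · (1 + √{sin(φ+δ)sin(φ−β) / (sin(α−δ)sin(α+β))})²].
With α = 84.8°, φ = 33.3°, δ = 11.4°, β = 3.5°: K_a = 0.3182.

0.318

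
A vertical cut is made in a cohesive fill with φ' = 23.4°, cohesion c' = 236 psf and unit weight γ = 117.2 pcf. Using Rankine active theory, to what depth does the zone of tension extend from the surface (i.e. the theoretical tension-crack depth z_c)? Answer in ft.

K_a = tan²(45° − 23.4°/2) = 0.4315; √K_a = 0.6569.
The active pressure is zero where K_a γ z = 2c√K_a, so z_c = 2c/(γ√K_a) = 2×236/(117.2×0.6569) = 6.131 ft.

6.13 ft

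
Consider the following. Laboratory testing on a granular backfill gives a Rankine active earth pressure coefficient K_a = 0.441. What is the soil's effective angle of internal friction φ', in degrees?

22.8°

K_a = tan²(45° − φ/2) ⇒ 45° − φ/2 = arctan(√0.441) = 33.59°.
φ = 2(45° − 33.59°) = 22.83°.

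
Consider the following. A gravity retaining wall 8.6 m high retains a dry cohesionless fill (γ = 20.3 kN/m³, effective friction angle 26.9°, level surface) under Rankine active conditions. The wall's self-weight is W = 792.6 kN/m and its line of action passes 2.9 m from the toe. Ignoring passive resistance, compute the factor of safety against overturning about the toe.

K_a = tan²(45° − 26.9°/2) = 0.3770.
P_a = ½K_aγH² = 0.5×0.3770×20.3×8.6² = 283.0 kN/m, acting at H/3 = 2.867 m above the base.
Overturning moment M_o = P_a × H/3 = 283.0 × 2.867 = 811.3.
Resisting moment M_r = W × 2.9 = 792.6 × 2.9 = 2299.
FS_overturning = M_r/M_o = 2299/811.3 = 2.833.

2.83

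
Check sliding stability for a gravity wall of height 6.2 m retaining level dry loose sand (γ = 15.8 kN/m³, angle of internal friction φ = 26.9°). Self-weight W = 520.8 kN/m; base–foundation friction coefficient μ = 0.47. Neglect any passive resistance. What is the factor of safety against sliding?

2.14

K_a = tan²(45° − 26.9°/2) = 0.3770.
P_a = ½K_aγH² = 0.5×0.3770×15.8×6.2² = 114.5 kN/m, acting at H/3 = 2.067 m above the base.
FS_sliding = μW / P_a = 0.47×520.8 / 114.5 = 2.138.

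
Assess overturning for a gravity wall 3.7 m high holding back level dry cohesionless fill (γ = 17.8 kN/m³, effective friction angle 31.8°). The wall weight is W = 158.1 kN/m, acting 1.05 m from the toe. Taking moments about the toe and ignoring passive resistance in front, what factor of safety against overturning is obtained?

3.57

K_a = tan²(45° − 31.8°/2) = 0.3098.
P_a = ½K_aγH² = 0.5×0.3098×17.8×3.7² = 37.75 kN/m, acting at H/3 = 1.233 m above the base.
Overturning moment M_o = P_a × H/3 = 37.75 × 1.233 = 46.55.
Resisting moment M_r = W × 1.05 = 158.1 × 1.05 = 166.0.
FS_overturning = M_r/M_o = 166.0/46.55 = 3.566.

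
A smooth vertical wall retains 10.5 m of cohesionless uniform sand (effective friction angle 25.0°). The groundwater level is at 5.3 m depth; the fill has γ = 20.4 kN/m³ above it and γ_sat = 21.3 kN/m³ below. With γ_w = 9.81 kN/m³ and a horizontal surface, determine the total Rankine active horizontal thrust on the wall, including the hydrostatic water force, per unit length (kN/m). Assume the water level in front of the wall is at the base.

540 kN/m

K_a = tan²(45° − φ/2) = 0.4059.
γ' = 21.3 − 9.81 = 11.49 kN/m³. Depth below WT = 5.2 m.
σ'_h at WT = K_a γ d_w = 43.88 kPa; at base = 43.88 + K_a γ' × 5.2 = 68.13 kPa.
P₁ (0–5.3 m) = ½×43.88×5.3 = 116.3. P₂ (5.3–10.5 m) = ½(43.88+68.13)×5.2 = 291.2.
P_w = ½ γ_w h₂² = 0.5×9.81×5.2² = 132.6. Total = 116.3+291.2+132.6 = 540.1 kN/m.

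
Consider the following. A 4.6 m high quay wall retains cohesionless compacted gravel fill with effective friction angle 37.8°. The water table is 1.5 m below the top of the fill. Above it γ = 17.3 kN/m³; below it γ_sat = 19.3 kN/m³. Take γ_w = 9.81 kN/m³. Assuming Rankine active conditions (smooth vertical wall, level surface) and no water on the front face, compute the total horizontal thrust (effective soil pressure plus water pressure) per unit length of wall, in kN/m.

82.1 kN/m

K_a = tan²(45° − φ/2) = 0.2400.
γ' = 19.3 − 9.81 = 9.490 kN/m³. Depth below WT = 3.1 m.
σ'_h at WT = K_a γ d_w = 6.228 kPa; at base = 6.228 + K_a γ' × 3.1 = 13.29 kPa.
P₁ (0–1.5 m) = ½×6.228×1.5 = 4.671. P₂ (1.5–4.6 m) = ½(6.228+13.29)×3.1 = 30.25.
P_w = ½ γ_w h₂² = 0.5×9.81×3.1² = 47.14. Total = 4.671+30.25+47.14 = 82.06 kN/m.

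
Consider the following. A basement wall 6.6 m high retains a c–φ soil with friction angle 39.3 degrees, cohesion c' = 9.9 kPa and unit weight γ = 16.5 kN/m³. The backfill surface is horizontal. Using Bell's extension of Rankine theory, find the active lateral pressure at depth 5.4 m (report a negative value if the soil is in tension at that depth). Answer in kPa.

10.6 kPa

K_a = (1 − sin φ)/(1 + sin φ) = 0.2245.
σ_a = K_a γ z − 2c√K_a = 0.2245×16.5×5.4 − 2×9.9×0.4738 = 10.62 kPa.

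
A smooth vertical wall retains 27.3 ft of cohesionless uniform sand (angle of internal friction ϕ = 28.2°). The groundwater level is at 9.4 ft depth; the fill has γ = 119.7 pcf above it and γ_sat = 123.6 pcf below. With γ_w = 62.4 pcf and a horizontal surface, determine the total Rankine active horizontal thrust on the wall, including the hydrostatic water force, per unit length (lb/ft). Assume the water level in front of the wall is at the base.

K_a = tan²(45° − φ/2) = 0.3582.
γ' = 123.6 − 62.4 = 61.20 pcf. Depth below WT = 17.9 ft.
σ'_h at WT = K_a γ d_w = 403.0 psf; at base = 403.0 + K_a γ' × 17.9 = 795.4 psf.
P₁ (0–9.4 ft) = ½×403.0×9.4 = 1894. P₂ (9.4–27.3 ft) = ½(403.0+795.4)×17.9 = 10730.
P_w = ½ γ_w h₂² = 0.5×62.4×17.9² = 9997. Total = 1894+10730+9997 = 22620 lb/ft.

22600 lb/ft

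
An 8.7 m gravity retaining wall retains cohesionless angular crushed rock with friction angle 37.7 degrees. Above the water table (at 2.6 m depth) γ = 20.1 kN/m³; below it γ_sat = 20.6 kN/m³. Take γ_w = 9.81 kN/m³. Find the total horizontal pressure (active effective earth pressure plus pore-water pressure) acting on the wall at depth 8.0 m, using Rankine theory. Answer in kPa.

79.6 kPa

K_a = (1 − sin φ)/(1 + sin φ) = 0.2411.
γ' = 20.6 − 9.81 = 10.79 kN/m³.
Effective vertical stress at 8.0 m: σ'_v = 20.1×2.6 + 10.79×5.40 = 110.5 kPa.
σ'_h = K_a σ'_v = 0.2411 × 110.5 = 26.64 kPa; u = γ_w × 5.40 = 52.97 kPa.
Total σ_h = 26.64 + 52.97 = 79.62 kPa.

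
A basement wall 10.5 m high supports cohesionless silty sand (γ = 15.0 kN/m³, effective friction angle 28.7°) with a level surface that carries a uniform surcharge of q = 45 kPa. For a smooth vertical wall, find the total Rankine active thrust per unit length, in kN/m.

K_a = tan²(45° − φ/2) = 0.3511.
Soil triangle: ½ K_a γ H² = 0.5×0.3511×15.0×10.5² = 290.4 kN/m.
Surcharge rectangle: K_a q H = 0.3511×45×10.5 = 165.9 kN/m.
Total = 290.4 + 165.9 = 456.3 kN/m.

456 kN/m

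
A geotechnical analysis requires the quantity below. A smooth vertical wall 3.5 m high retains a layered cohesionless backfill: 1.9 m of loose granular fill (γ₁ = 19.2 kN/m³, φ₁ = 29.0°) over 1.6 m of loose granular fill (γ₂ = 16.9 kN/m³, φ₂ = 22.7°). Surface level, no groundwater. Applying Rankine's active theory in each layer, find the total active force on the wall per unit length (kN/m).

47.5 kN/m

K_a1 = tan²(45°−29.0°/2) = 0.3470; K_a2 = tan²(45°−22.7°/2) = 0.4431.
Layer 1: σ at base = K_a1 γ₁ h₁ = 12.66 kPa; P₁ = ½×12.66×1.9 = 12.02.
Layer 2: σ_v at top = γ₁h₁ = 36.48; σ_h top = K_a2×36.48 = 16.16; σ_h base = K_a2×(36.48+16.9×1.6) = 28.15.
P₂ = ½(16.16+28.15)×1.6 = 35.45. Total P_a = 12.02+35.45 = 47.47 kN/m.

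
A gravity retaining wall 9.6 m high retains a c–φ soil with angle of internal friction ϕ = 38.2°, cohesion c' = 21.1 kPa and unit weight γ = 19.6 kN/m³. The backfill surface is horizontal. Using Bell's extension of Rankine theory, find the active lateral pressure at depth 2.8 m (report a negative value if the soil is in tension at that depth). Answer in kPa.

K_a = (1 − sin φ)/(1 + sin φ) = 0.2358.
σ_a = K_a γ z − 2c√K_a = 0.2358×19.6×2.8 − 2×21.1×0.4856 = -7.552 kPa.

-7.55 kPa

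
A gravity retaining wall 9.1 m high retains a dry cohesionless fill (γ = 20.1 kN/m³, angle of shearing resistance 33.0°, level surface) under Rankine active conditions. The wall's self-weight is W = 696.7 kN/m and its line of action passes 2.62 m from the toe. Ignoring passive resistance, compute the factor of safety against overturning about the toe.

2.45

K_a = tan²(45° − 33.0°/2) = 0.2948.
P_a = ½K_aγH² = 0.5×0.2948×20.1×9.1² = 245.3 kN/m, acting at H/3 = 3.033 m above the base.
Overturning moment M_o = P_a × H/3 = 245.3 × 3.033 = 744.2.
Resisting moment M_r = W × 2.62 = 696.7 × 2.62 = 1825.
FS_overturning = M_r/M_o = 1825/744.2 = 2.453.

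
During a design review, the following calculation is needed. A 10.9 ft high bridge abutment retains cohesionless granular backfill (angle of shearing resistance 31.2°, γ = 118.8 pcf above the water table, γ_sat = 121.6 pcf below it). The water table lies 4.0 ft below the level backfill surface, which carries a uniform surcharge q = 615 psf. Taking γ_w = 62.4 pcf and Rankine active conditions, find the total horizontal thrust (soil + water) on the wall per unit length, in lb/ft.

K_a = tan²(45° − φ/2) = 0.3175.
γ' = 121.6 − 62.4 = 59.20 pcf. h₂ = H − d_w = 6.9 ft.
σ'_h: at surface K_a·q = 195.3; at WT K_a(q+γd_w) = 346.1; at base K_a(q+γd_w+γ'h₂) = 475.8 psf.
P₁ = ½(195.3+346.1)×4.0 = 1083; P₂ = ½(346.1+475.8)×6.9 = 2836; P_w = ½γ_w h₂² = 1485.
Total = 1083+2836+1485 = 5404 lb/ft.

5400 lb/ft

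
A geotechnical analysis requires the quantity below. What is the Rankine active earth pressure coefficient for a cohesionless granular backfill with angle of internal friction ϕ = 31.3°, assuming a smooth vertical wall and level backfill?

K_a = tan²(45° − φ/2) = tan²(29.35°) = 0.3162.

0.316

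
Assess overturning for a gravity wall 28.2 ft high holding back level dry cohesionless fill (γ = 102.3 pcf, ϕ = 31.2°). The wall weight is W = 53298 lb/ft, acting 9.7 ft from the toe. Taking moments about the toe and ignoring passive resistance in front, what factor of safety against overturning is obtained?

4.26

K_a = tan²(45° − 31.2°/2) = 0.3175.
P_a = ½K_aγH² = 0.5×0.3175×102.3×28.2² = 12910 lb/ft, acting at H/3 = 9.400 ft above the base.
Overturning moment M_o = P_a × H/3 = 12910 × 9.400 = 121400.
Resisting moment M_r = W × 9.7 = 53298 × 9.7 = 517000.
FS_overturning = M_r/M_o = 517000/121400 = 4.259.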